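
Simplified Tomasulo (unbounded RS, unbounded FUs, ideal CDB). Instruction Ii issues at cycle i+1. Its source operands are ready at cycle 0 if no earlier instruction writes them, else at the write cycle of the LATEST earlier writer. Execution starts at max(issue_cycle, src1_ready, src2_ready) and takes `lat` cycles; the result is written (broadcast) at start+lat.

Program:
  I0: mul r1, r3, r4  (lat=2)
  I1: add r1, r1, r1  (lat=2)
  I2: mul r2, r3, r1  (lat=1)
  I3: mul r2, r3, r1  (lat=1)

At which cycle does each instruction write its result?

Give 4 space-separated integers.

I0 mul r1: issue@1 deps=(None,None) exec_start@1 write@3
I1 add r1: issue@2 deps=(0,0) exec_start@3 write@5
I2 mul r2: issue@3 deps=(None,1) exec_start@5 write@6
I3 mul r2: issue@4 deps=(None,1) exec_start@5 write@6

Answer: 3 5 6 6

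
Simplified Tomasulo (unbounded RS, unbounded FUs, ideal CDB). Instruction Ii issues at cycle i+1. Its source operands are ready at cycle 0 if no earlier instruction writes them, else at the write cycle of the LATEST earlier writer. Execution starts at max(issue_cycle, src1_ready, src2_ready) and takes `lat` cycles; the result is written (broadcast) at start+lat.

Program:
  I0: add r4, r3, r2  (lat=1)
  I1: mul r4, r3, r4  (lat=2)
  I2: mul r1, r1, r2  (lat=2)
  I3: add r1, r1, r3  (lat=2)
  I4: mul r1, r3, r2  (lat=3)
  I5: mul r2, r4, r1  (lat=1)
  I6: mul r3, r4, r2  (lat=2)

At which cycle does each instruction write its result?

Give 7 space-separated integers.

Answer: 2 4 5 7 8 9 11

Derivation:
I0 add r4: issue@1 deps=(None,None) exec_start@1 write@2
I1 mul r4: issue@2 deps=(None,0) exec_start@2 write@4
I2 mul r1: issue@3 deps=(None,None) exec_start@3 write@5
I3 add r1: issue@4 deps=(2,None) exec_start@5 write@7
I4 mul r1: issue@5 deps=(None,None) exec_start@5 write@8
I5 mul r2: issue@6 deps=(1,4) exec_start@8 write@9
I6 mul r3: issue@7 deps=(1,5) exec_start@9 write@11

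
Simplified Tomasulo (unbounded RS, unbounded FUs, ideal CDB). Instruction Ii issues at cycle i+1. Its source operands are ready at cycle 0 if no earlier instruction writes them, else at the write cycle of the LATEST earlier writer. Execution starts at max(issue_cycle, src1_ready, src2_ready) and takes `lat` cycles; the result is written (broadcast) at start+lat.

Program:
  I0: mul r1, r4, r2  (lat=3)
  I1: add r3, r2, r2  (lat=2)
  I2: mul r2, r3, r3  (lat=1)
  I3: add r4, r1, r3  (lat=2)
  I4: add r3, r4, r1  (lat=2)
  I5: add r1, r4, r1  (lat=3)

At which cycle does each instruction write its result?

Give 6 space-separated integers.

I0 mul r1: issue@1 deps=(None,None) exec_start@1 write@4
I1 add r3: issue@2 deps=(None,None) exec_start@2 write@4
I2 mul r2: issue@3 deps=(1,1) exec_start@4 write@5
I3 add r4: issue@4 deps=(0,1) exec_start@4 write@6
I4 add r3: issue@5 deps=(3,0) exec_start@6 write@8
I5 add r1: issue@6 deps=(3,0) exec_start@6 write@9

Answer: 4 4 5 6 8 9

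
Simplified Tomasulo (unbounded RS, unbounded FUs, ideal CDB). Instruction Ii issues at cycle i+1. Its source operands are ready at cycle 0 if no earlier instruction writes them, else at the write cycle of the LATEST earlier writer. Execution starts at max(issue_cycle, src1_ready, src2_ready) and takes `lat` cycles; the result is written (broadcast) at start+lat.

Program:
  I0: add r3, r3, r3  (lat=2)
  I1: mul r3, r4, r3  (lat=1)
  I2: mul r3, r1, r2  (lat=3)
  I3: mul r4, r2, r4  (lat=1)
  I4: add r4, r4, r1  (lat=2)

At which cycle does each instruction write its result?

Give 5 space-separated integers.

Answer: 3 4 6 5 7

Derivation:
I0 add r3: issue@1 deps=(None,None) exec_start@1 write@3
I1 mul r3: issue@2 deps=(None,0) exec_start@3 write@4
I2 mul r3: issue@3 deps=(None,None) exec_start@3 write@6
I3 mul r4: issue@4 deps=(None,None) exec_start@4 write@5
I4 add r4: issue@5 deps=(3,None) exec_start@5 write@7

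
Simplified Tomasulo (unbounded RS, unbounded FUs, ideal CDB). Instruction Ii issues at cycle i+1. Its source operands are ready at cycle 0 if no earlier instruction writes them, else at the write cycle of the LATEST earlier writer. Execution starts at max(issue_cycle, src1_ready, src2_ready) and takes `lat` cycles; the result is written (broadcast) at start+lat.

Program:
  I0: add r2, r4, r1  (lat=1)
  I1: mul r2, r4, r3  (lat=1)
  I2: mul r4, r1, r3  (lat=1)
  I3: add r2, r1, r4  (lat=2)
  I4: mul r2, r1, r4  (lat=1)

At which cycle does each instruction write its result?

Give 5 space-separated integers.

I0 add r2: issue@1 deps=(None,None) exec_start@1 write@2
I1 mul r2: issue@2 deps=(None,None) exec_start@2 write@3
I2 mul r4: issue@3 deps=(None,None) exec_start@3 write@4
I3 add r2: issue@4 deps=(None,2) exec_start@4 write@6
I4 mul r2: issue@5 deps=(None,2) exec_start@5 write@6

Answer: 2 3 4 6 6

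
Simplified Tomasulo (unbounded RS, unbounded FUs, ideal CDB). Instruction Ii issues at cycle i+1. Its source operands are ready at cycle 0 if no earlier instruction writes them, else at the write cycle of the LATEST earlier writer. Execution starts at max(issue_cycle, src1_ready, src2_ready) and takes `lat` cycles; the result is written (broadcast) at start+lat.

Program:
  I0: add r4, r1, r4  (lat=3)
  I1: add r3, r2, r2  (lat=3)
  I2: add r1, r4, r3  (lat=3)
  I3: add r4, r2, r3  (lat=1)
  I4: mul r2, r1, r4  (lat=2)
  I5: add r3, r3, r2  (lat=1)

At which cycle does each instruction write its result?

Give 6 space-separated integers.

Answer: 4 5 8 6 10 11

Derivation:
I0 add r4: issue@1 deps=(None,None) exec_start@1 write@4
I1 add r3: issue@2 deps=(None,None) exec_start@2 write@5
I2 add r1: issue@3 deps=(0,1) exec_start@5 write@8
I3 add r4: issue@4 deps=(None,1) exec_start@5 write@6
I4 mul r2: issue@5 deps=(2,3) exec_start@8 write@10
I5 add r3: issue@6 deps=(1,4) exec_start@10 write@11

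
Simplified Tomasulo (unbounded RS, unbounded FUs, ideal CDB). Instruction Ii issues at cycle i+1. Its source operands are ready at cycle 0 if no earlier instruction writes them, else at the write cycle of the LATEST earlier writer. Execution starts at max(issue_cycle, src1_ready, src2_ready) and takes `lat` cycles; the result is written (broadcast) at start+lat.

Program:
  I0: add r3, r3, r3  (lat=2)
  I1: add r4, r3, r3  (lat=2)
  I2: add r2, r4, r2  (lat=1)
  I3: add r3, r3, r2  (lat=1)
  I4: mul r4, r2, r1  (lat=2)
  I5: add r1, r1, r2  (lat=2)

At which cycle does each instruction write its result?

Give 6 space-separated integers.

I0 add r3: issue@1 deps=(None,None) exec_start@1 write@3
I1 add r4: issue@2 deps=(0,0) exec_start@3 write@5
I2 add r2: issue@3 deps=(1,None) exec_start@5 write@6
I3 add r3: issue@4 deps=(0,2) exec_start@6 write@7
I4 mul r4: issue@5 deps=(2,None) exec_start@6 write@8
I5 add r1: issue@6 deps=(None,2) exec_start@6 write@8

Answer: 3 5 6 7 8 8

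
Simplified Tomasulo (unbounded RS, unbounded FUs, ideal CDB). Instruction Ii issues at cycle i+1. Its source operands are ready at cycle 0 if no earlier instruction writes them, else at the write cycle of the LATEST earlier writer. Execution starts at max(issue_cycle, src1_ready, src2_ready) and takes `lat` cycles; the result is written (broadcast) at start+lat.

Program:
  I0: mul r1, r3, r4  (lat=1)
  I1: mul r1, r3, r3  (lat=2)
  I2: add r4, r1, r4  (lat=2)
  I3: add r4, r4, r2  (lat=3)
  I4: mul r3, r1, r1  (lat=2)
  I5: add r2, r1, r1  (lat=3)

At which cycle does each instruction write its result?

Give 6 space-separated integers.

I0 mul r1: issue@1 deps=(None,None) exec_start@1 write@2
I1 mul r1: issue@2 deps=(None,None) exec_start@2 write@4
I2 add r4: issue@3 deps=(1,None) exec_start@4 write@6
I3 add r4: issue@4 deps=(2,None) exec_start@6 write@9
I4 mul r3: issue@5 deps=(1,1) exec_start@5 write@7
I5 add r2: issue@6 deps=(1,1) exec_start@6 write@9

Answer: 2 4 6 9 7 9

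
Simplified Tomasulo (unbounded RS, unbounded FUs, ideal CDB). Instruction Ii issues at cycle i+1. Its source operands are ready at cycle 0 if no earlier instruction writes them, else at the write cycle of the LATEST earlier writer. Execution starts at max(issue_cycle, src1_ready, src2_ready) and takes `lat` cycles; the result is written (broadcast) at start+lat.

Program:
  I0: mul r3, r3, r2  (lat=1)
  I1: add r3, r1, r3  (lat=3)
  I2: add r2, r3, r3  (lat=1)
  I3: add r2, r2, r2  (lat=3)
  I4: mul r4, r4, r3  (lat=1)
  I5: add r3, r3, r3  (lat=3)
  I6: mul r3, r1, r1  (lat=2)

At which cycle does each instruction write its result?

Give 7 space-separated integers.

I0 mul r3: issue@1 deps=(None,None) exec_start@1 write@2
I1 add r3: issue@2 deps=(None,0) exec_start@2 write@5
I2 add r2: issue@3 deps=(1,1) exec_start@5 write@6
I3 add r2: issue@4 deps=(2,2) exec_start@6 write@9
I4 mul r4: issue@5 deps=(None,1) exec_start@5 write@6
I5 add r3: issue@6 deps=(1,1) exec_start@6 write@9
I6 mul r3: issue@7 deps=(None,None) exec_start@7 write@9

Answer: 2 5 6 9 6 9 9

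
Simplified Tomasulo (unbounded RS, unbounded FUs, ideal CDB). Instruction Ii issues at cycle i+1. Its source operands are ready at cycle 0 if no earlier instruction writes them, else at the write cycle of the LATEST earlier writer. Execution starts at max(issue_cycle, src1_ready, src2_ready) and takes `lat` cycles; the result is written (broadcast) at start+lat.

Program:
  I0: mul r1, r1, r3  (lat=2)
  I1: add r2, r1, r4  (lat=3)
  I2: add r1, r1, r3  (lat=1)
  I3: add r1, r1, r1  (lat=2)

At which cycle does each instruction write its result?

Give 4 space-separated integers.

Answer: 3 6 4 6

Derivation:
I0 mul r1: issue@1 deps=(None,None) exec_start@1 write@3
I1 add r2: issue@2 deps=(0,None) exec_start@3 write@6
I2 add r1: issue@3 deps=(0,None) exec_start@3 write@4
I3 add r1: issue@4 deps=(2,2) exec_start@4 write@6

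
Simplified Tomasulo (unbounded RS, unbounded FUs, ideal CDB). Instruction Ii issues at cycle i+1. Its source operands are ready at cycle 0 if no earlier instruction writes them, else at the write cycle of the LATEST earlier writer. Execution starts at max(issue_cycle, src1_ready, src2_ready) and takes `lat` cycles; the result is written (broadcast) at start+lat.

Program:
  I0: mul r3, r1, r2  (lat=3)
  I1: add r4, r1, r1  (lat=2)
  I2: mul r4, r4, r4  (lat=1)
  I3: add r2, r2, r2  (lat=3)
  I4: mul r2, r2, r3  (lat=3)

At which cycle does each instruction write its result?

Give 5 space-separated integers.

Answer: 4 4 5 7 10

Derivation:
I0 mul r3: issue@1 deps=(None,None) exec_start@1 write@4
I1 add r4: issue@2 deps=(None,None) exec_start@2 write@4
I2 mul r4: issue@3 deps=(1,1) exec_start@4 write@5
I3 add r2: issue@4 deps=(None,None) exec_start@4 write@7
I4 mul r2: issue@5 deps=(3,0) exec_start@7 write@10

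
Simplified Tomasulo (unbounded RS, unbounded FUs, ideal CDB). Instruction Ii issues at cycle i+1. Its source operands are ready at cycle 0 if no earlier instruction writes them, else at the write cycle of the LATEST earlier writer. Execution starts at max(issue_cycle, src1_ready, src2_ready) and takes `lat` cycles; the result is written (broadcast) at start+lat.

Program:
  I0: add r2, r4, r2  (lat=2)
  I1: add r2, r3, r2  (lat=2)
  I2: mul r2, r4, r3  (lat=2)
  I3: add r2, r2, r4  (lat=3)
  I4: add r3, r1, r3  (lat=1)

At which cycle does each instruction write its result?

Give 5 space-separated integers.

I0 add r2: issue@1 deps=(None,None) exec_start@1 write@3
I1 add r2: issue@2 deps=(None,0) exec_start@3 write@5
I2 mul r2: issue@3 deps=(None,None) exec_start@3 write@5
I3 add r2: issue@4 deps=(2,None) exec_start@5 write@8
I4 add r3: issue@5 deps=(None,None) exec_start@5 write@6

Answer: 3 5 5 8 6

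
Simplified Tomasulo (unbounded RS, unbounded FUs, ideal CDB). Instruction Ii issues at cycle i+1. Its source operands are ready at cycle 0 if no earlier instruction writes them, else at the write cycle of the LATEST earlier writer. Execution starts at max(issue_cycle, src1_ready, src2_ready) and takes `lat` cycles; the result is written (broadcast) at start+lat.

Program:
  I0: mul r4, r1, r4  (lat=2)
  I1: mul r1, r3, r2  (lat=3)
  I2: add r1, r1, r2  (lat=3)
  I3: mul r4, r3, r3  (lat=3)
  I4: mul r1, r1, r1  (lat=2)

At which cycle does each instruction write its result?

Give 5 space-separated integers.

I0 mul r4: issue@1 deps=(None,None) exec_start@1 write@3
I1 mul r1: issue@2 deps=(None,None) exec_start@2 write@5
I2 add r1: issue@3 deps=(1,None) exec_start@5 write@8
I3 mul r4: issue@4 deps=(None,None) exec_start@4 write@7
I4 mul r1: issue@5 deps=(2,2) exec_start@8 write@10

Answer: 3 5 8 7 10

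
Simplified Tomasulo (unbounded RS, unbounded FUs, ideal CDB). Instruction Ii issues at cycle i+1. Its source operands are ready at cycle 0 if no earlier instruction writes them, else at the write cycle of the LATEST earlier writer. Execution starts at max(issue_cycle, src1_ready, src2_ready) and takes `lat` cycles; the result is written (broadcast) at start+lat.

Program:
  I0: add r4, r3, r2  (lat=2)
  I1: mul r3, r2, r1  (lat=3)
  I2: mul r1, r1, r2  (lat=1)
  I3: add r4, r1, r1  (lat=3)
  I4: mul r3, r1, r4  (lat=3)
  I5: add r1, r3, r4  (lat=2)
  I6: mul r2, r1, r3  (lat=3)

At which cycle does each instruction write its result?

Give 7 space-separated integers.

Answer: 3 5 4 7 10 12 15

Derivation:
I0 add r4: issue@1 deps=(None,None) exec_start@1 write@3
I1 mul r3: issue@2 deps=(None,None) exec_start@2 write@5
I2 mul r1: issue@3 deps=(None,None) exec_start@3 write@4
I3 add r4: issue@4 deps=(2,2) exec_start@4 write@7
I4 mul r3: issue@5 deps=(2,3) exec_start@7 write@10
I5 add r1: issue@6 deps=(4,3) exec_start@10 write@12
I6 mul r2: issue@7 deps=(5,4) exec_start@12 write@15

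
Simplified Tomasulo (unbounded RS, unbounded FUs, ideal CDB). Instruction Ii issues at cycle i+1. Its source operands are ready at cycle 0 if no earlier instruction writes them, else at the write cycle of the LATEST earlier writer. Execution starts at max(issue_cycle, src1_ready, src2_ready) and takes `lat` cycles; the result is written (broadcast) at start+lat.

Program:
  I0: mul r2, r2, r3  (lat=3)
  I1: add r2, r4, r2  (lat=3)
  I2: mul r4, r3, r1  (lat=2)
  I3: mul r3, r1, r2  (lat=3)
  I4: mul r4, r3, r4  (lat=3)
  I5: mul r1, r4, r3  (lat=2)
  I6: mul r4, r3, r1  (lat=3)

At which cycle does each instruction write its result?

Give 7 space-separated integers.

Answer: 4 7 5 10 13 15 18

Derivation:
I0 mul r2: issue@1 deps=(None,None) exec_start@1 write@4
I1 add r2: issue@2 deps=(None,0) exec_start@4 write@7
I2 mul r4: issue@3 deps=(None,None) exec_start@3 write@5
I3 mul r3: issue@4 deps=(None,1) exec_start@7 write@10
I4 mul r4: issue@5 deps=(3,2) exec_start@10 write@13
I5 mul r1: issue@6 deps=(4,3) exec_start@13 write@15
I6 mul r4: issue@7 deps=(3,5) exec_start@15 write@18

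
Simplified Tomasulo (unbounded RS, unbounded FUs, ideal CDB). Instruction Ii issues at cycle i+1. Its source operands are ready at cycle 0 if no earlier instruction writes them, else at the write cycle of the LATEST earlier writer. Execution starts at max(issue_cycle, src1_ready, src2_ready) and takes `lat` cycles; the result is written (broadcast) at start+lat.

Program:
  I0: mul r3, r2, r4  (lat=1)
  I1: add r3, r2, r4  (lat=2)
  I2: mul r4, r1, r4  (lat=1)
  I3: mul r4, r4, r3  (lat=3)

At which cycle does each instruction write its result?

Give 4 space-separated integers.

I0 mul r3: issue@1 deps=(None,None) exec_start@1 write@2
I1 add r3: issue@2 deps=(None,None) exec_start@2 write@4
I2 mul r4: issue@3 deps=(None,None) exec_start@3 write@4
I3 mul r4: issue@4 deps=(2,1) exec_start@4 write@7

Answer: 2 4 4 7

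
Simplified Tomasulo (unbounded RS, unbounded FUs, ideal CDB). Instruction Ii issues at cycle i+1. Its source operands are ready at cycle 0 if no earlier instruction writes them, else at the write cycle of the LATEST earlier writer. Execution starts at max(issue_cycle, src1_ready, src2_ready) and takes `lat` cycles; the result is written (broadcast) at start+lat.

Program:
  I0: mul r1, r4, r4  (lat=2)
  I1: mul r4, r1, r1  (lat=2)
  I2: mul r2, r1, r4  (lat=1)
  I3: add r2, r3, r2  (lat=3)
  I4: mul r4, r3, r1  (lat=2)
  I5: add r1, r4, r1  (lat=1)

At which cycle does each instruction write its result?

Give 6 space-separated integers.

I0 mul r1: issue@1 deps=(None,None) exec_start@1 write@3
I1 mul r4: issue@2 deps=(0,0) exec_start@3 write@5
I2 mul r2: issue@3 deps=(0,1) exec_start@5 write@6
I3 add r2: issue@4 deps=(None,2) exec_start@6 write@9
I4 mul r4: issue@5 deps=(None,0) exec_start@5 write@7
I5 add r1: issue@6 deps=(4,0) exec_start@7 write@8

Answer: 3 5 6 9 7 8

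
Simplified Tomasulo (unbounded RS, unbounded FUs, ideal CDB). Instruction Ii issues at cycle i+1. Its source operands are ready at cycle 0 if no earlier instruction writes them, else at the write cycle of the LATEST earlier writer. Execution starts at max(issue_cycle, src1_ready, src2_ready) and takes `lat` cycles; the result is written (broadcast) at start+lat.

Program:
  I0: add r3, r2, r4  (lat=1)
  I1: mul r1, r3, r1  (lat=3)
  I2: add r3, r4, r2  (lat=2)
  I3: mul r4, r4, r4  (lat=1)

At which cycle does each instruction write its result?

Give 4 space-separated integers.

Answer: 2 5 5 5

Derivation:
I0 add r3: issue@1 deps=(None,None) exec_start@1 write@2
I1 mul r1: issue@2 deps=(0,None) exec_start@2 write@5
I2 add r3: issue@3 deps=(None,None) exec_start@3 write@5
I3 mul r4: issue@4 deps=(None,None) exec_start@4 write@5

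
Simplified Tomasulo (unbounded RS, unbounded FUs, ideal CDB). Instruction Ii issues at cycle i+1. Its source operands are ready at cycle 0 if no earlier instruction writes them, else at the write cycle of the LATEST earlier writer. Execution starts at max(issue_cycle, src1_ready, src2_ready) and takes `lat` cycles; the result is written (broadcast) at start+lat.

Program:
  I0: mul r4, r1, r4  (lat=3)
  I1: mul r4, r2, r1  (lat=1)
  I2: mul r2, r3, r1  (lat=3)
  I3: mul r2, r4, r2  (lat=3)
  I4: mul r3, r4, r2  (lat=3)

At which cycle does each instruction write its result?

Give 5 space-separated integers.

I0 mul r4: issue@1 deps=(None,None) exec_start@1 write@4
I1 mul r4: issue@2 deps=(None,None) exec_start@2 write@3
I2 mul r2: issue@3 deps=(None,None) exec_start@3 write@6
I3 mul r2: issue@4 deps=(1,2) exec_start@6 write@9
I4 mul r3: issue@5 deps=(1,3) exec_start@9 write@12

Answer: 4 3 6 9 12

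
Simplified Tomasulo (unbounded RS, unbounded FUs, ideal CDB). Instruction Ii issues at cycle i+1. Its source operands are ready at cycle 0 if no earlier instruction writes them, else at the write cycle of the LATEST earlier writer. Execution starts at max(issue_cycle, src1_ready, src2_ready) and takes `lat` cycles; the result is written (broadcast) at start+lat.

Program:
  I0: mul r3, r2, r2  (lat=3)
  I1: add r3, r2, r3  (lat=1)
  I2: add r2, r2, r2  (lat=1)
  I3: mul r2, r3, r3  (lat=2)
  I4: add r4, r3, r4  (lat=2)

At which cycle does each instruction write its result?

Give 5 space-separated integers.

I0 mul r3: issue@1 deps=(None,None) exec_start@1 write@4
I1 add r3: issue@2 deps=(None,0) exec_start@4 write@5
I2 add r2: issue@3 deps=(None,None) exec_start@3 write@4
I3 mul r2: issue@4 deps=(1,1) exec_start@5 write@7
I4 add r4: issue@5 deps=(1,None) exec_start@5 write@7

Answer: 4 5 4 7 7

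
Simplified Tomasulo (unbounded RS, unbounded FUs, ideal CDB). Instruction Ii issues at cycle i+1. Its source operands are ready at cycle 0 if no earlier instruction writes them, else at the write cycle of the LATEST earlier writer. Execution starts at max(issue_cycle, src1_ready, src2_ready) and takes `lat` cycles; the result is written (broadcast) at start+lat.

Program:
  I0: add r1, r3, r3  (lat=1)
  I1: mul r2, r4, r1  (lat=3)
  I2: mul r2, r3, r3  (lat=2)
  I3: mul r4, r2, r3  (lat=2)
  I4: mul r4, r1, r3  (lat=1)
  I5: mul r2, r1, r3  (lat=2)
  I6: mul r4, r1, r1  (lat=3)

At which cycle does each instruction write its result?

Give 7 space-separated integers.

Answer: 2 5 5 7 6 8 10

Derivation:
I0 add r1: issue@1 deps=(None,None) exec_start@1 write@2
I1 mul r2: issue@2 deps=(None,0) exec_start@2 write@5
I2 mul r2: issue@3 deps=(None,None) exec_start@3 write@5
I3 mul r4: issue@4 deps=(2,None) exec_start@5 write@7
I4 mul r4: issue@5 deps=(0,None) exec_start@5 write@6
I5 mul r2: issue@6 deps=(0,None) exec_start@6 write@8
I6 mul r4: issue@7 deps=(0,0) exec_start@7 write@10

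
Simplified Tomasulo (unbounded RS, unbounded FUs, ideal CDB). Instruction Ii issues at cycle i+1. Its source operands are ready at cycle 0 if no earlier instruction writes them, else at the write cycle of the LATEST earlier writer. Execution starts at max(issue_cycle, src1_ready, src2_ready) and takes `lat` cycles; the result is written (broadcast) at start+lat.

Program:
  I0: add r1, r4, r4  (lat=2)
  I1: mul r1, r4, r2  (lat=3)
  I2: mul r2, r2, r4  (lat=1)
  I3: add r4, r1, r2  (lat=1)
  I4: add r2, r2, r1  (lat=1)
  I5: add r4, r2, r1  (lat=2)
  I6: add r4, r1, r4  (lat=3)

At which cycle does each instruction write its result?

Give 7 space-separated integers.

Answer: 3 5 4 6 6 8 11

Derivation:
I0 add r1: issue@1 deps=(None,None) exec_start@1 write@3
I1 mul r1: issue@2 deps=(None,None) exec_start@2 write@5
I2 mul r2: issue@3 deps=(None,None) exec_start@3 write@4
I3 add r4: issue@4 deps=(1,2) exec_start@5 write@6
I4 add r2: issue@5 deps=(2,1) exec_start@5 write@6
I5 add r4: issue@6 deps=(4,1) exec_start@6 write@8
I6 add r4: issue@7 deps=(1,5) exec_start@8 write@11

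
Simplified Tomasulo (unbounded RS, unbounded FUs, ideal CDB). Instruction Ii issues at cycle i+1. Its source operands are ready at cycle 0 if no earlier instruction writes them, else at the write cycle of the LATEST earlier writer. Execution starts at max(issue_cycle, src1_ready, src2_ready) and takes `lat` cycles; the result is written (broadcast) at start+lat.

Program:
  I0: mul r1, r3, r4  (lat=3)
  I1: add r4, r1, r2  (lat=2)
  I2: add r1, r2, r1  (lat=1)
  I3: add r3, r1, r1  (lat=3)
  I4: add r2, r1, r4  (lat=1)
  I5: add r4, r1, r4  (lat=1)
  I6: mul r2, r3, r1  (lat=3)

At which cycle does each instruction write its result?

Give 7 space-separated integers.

Answer: 4 6 5 8 7 7 11

Derivation:
I0 mul r1: issue@1 deps=(None,None) exec_start@1 write@4
I1 add r4: issue@2 deps=(0,None) exec_start@4 write@6
I2 add r1: issue@3 deps=(None,0) exec_start@4 write@5
I3 add r3: issue@4 deps=(2,2) exec_start@5 write@8
I4 add r2: issue@5 deps=(2,1) exec_start@6 write@7
I5 add r4: issue@6 deps=(2,1) exec_start@6 write@7
I6 mul r2: issue@7 deps=(3,2) exec_start@8 write@11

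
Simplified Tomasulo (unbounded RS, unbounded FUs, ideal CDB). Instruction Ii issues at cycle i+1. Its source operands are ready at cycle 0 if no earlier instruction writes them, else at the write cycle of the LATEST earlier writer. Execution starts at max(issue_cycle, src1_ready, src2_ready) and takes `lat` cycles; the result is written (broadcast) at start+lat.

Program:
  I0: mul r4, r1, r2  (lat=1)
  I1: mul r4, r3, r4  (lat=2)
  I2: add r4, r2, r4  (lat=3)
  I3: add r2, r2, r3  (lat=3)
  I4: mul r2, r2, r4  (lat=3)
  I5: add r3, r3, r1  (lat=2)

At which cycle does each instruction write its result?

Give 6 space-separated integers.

I0 mul r4: issue@1 deps=(None,None) exec_start@1 write@2
I1 mul r4: issue@2 deps=(None,0) exec_start@2 write@4
I2 add r4: issue@3 deps=(None,1) exec_start@4 write@7
I3 add r2: issue@4 deps=(None,None) exec_start@4 write@7
I4 mul r2: issue@5 deps=(3,2) exec_start@7 write@10
I5 add r3: issue@6 deps=(None,None) exec_start@6 write@8

Answer: 2 4 7 7 10 8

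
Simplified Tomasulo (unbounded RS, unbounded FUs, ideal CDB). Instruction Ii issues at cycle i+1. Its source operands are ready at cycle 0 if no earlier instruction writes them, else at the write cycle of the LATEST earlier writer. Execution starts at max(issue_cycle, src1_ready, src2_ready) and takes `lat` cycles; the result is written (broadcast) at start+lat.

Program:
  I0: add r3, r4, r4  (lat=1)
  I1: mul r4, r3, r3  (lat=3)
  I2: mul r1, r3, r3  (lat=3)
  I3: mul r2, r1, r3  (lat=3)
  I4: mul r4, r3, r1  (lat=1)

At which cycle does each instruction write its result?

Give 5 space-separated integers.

Answer: 2 5 6 9 7

Derivation:
I0 add r3: issue@1 deps=(None,None) exec_start@1 write@2
I1 mul r4: issue@2 deps=(0,0) exec_start@2 write@5
I2 mul r1: issue@3 deps=(0,0) exec_start@3 write@6
I3 mul r2: issue@4 deps=(2,0) exec_start@6 write@9
I4 mul r4: issue@5 deps=(0,2) exec_start@6 write@7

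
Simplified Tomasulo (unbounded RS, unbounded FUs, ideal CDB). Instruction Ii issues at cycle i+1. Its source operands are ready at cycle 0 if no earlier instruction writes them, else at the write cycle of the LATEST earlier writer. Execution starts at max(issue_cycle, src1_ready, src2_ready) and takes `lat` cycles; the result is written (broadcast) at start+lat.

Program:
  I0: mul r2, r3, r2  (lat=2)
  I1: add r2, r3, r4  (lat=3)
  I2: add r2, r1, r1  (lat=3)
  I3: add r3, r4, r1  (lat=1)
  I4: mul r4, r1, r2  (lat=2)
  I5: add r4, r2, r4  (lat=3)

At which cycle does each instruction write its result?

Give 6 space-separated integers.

I0 mul r2: issue@1 deps=(None,None) exec_start@1 write@3
I1 add r2: issue@2 deps=(None,None) exec_start@2 write@5
I2 add r2: issue@3 deps=(None,None) exec_start@3 write@6
I3 add r3: issue@4 deps=(None,None) exec_start@4 write@5
I4 mul r4: issue@5 deps=(None,2) exec_start@6 write@8
I5 add r4: issue@6 deps=(2,4) exec_start@8 write@11

Answer: 3 5 6 5 8 11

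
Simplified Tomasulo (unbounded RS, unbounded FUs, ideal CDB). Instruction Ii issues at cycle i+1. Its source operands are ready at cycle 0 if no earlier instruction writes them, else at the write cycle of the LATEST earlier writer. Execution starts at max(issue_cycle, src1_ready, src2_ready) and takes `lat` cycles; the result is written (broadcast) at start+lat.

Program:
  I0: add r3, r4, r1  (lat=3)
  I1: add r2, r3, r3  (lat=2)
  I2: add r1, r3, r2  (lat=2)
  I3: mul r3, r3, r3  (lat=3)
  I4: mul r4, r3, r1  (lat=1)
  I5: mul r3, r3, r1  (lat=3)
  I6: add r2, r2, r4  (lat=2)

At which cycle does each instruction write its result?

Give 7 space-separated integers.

Answer: 4 6 8 7 9 11 11

Derivation:
I0 add r3: issue@1 deps=(None,None) exec_start@1 write@4
I1 add r2: issue@2 deps=(0,0) exec_start@4 write@6
I2 add r1: issue@3 deps=(0,1) exec_start@6 write@8
I3 mul r3: issue@4 deps=(0,0) exec_start@4 write@7
I4 mul r4: issue@5 deps=(3,2) exec_start@8 write@9
I5 mul r3: issue@6 deps=(3,2) exec_start@8 write@11
I6 add r2: issue@7 deps=(1,4) exec_start@9 write@11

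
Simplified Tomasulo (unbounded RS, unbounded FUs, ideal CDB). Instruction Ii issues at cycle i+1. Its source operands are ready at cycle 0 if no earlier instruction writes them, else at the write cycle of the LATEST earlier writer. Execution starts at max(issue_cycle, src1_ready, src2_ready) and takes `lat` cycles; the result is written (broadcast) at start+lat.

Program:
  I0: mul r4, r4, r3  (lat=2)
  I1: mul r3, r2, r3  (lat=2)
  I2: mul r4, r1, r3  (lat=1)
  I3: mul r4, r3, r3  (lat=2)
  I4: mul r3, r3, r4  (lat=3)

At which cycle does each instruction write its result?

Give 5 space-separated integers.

Answer: 3 4 5 6 9

Derivation:
I0 mul r4: issue@1 deps=(None,None) exec_start@1 write@3
I1 mul r3: issue@2 deps=(None,None) exec_start@2 write@4
I2 mul r4: issue@3 deps=(None,1) exec_start@4 write@5
I3 mul r4: issue@4 deps=(1,1) exec_start@4 write@6
I4 mul r3: issue@5 deps=(1,3) exec_start@6 write@9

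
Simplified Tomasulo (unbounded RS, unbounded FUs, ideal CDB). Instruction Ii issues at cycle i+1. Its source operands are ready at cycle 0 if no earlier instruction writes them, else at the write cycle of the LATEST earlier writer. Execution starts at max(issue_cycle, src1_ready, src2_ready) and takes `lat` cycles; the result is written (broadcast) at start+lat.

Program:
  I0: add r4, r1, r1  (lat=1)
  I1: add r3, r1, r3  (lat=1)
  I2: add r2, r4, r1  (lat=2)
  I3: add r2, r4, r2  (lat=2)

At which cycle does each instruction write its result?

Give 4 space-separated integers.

I0 add r4: issue@1 deps=(None,None) exec_start@1 write@2
I1 add r3: issue@2 deps=(None,None) exec_start@2 write@3
I2 add r2: issue@3 deps=(0,None) exec_start@3 write@5
I3 add r2: issue@4 deps=(0,2) exec_start@5 write@7

Answer: 2 3 5 7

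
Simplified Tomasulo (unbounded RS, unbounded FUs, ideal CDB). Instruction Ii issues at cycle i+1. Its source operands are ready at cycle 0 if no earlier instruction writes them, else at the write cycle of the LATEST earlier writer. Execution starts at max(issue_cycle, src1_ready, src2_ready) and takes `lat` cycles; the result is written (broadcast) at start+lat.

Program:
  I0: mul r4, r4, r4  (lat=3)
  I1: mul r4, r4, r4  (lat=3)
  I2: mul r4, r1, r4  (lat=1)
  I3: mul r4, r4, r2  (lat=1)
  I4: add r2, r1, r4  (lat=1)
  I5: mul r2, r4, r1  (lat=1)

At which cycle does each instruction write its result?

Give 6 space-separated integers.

Answer: 4 7 8 9 10 10

Derivation:
I0 mul r4: issue@1 deps=(None,None) exec_start@1 write@4
I1 mul r4: issue@2 deps=(0,0) exec_start@4 write@7
I2 mul r4: issue@3 deps=(None,1) exec_start@7 write@8
I3 mul r4: issue@4 deps=(2,None) exec_start@8 write@9
I4 add r2: issue@5 deps=(None,3) exec_start@9 write@10
I5 mul r2: issue@6 deps=(3,None) exec_start@9 write@10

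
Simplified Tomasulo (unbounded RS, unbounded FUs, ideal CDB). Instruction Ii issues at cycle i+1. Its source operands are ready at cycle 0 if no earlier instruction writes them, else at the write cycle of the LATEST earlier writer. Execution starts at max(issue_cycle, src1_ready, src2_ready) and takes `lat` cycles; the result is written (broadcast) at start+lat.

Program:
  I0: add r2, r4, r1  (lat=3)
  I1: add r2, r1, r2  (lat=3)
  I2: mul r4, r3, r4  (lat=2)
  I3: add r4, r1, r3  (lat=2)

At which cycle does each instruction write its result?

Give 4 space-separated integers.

Answer: 4 7 5 6

Derivation:
I0 add r2: issue@1 deps=(None,None) exec_start@1 write@4
I1 add r2: issue@2 deps=(None,0) exec_start@4 write@7
I2 mul r4: issue@3 deps=(None,None) exec_start@3 write@5
I3 add r4: issue@4 deps=(None,None) exec_start@4 write@6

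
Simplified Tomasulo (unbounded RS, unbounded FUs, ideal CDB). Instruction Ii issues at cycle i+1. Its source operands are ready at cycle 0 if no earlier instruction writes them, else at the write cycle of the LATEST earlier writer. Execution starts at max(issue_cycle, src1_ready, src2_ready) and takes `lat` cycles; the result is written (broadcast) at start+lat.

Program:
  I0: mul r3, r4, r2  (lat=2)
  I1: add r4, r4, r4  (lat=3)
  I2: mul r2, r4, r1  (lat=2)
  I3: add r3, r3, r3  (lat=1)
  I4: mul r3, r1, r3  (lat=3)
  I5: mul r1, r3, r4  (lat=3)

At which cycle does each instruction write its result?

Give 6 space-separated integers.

Answer: 3 5 7 5 8 11

Derivation:
I0 mul r3: issue@1 deps=(None,None) exec_start@1 write@3
I1 add r4: issue@2 deps=(None,None) exec_start@2 write@5
I2 mul r2: issue@3 deps=(1,None) exec_start@5 write@7
I3 add r3: issue@4 deps=(0,0) exec_start@4 write@5
I4 mul r3: issue@5 deps=(None,3) exec_start@5 write@8
I5 mul r1: issue@6 deps=(4,1) exec_start@8 write@11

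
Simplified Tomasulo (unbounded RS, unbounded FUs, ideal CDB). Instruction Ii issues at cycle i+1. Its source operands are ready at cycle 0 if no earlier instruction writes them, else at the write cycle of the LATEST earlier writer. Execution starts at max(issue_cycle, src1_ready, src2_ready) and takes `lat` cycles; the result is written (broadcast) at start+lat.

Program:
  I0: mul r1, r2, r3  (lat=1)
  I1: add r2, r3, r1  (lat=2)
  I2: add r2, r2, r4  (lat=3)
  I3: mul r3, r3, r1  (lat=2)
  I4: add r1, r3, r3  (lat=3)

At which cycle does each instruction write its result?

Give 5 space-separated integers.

I0 mul r1: issue@1 deps=(None,None) exec_start@1 write@2
I1 add r2: issue@2 deps=(None,0) exec_start@2 write@4
I2 add r2: issue@3 deps=(1,None) exec_start@4 write@7
I3 mul r3: issue@4 deps=(None,0) exec_start@4 write@6
I4 add r1: issue@5 deps=(3,3) exec_start@6 write@9

Answer: 2 4 7 6 9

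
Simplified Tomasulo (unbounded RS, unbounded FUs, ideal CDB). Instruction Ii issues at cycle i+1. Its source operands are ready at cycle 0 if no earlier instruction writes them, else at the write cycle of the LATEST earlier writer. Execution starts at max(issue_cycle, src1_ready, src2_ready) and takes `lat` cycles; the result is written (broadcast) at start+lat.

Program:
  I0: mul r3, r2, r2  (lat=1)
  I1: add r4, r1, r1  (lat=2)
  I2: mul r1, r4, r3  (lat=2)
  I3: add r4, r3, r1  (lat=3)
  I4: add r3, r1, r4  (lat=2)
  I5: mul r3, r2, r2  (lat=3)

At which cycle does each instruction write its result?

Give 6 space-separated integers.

Answer: 2 4 6 9 11 9

Derivation:
I0 mul r3: issue@1 deps=(None,None) exec_start@1 write@2
I1 add r4: issue@2 deps=(None,None) exec_start@2 write@4
I2 mul r1: issue@3 deps=(1,0) exec_start@4 write@6
I3 add r4: issue@4 deps=(0,2) exec_start@6 write@9
I4 add r3: issue@5 deps=(2,3) exec_start@9 write@11
I5 mul r3: issue@6 deps=(None,None) exec_start@6 write@9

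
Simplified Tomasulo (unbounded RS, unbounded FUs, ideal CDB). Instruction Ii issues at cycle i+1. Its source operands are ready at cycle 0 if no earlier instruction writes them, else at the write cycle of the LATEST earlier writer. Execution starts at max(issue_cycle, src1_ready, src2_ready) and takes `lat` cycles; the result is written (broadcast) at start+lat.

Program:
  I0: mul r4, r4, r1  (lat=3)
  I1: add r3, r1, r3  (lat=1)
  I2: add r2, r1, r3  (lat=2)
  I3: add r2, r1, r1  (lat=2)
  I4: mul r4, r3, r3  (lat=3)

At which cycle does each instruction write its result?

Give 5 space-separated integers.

I0 mul r4: issue@1 deps=(None,None) exec_start@1 write@4
I1 add r3: issue@2 deps=(None,None) exec_start@2 write@3
I2 add r2: issue@3 deps=(None,1) exec_start@3 write@5
I3 add r2: issue@4 deps=(None,None) exec_start@4 write@6
I4 mul r4: issue@5 deps=(1,1) exec_start@5 write@8

Answer: 4 3 5 6 8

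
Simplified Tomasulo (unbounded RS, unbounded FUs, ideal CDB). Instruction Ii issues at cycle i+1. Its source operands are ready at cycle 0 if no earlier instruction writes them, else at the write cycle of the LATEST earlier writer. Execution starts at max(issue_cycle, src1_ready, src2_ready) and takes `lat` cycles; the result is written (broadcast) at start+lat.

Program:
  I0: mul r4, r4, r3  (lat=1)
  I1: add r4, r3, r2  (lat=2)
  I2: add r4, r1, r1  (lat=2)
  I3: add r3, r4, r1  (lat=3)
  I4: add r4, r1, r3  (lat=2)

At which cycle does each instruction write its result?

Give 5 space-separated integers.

Answer: 2 4 5 8 10

Derivation:
I0 mul r4: issue@1 deps=(None,None) exec_start@1 write@2
I1 add r4: issue@2 deps=(None,None) exec_start@2 write@4
I2 add r4: issue@3 deps=(None,None) exec_start@3 write@5
I3 add r3: issue@4 deps=(2,None) exec_start@5 write@8
I4 add r4: issue@5 deps=(None,3) exec_start@8 write@10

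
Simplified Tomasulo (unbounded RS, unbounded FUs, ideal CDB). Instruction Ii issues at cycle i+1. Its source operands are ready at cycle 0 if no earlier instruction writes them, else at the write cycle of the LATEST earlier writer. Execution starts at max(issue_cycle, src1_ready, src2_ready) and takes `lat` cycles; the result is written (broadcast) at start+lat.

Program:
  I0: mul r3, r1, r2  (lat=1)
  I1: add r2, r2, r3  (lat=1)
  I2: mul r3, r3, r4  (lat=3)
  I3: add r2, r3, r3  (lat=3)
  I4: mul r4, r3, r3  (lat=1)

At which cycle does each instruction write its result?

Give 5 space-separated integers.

Answer: 2 3 6 9 7

Derivation:
I0 mul r3: issue@1 deps=(None,None) exec_start@1 write@2
I1 add r2: issue@2 deps=(None,0) exec_start@2 write@3
I2 mul r3: issue@3 deps=(0,None) exec_start@3 write@6
I3 add r2: issue@4 deps=(2,2) exec_start@6 write@9
I4 mul r4: issue@5 deps=(2,2) exec_start@6 write@7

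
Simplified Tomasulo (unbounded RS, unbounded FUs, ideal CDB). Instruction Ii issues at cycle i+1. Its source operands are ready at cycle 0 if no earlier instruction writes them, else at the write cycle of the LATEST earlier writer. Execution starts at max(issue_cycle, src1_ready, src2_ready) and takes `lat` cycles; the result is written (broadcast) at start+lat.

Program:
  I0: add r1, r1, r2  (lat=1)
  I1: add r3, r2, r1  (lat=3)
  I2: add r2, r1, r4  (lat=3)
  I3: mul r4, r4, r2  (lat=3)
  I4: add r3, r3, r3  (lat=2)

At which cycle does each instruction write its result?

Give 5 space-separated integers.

Answer: 2 5 6 9 7

Derivation:
I0 add r1: issue@1 deps=(None,None) exec_start@1 write@2
I1 add r3: issue@2 deps=(None,0) exec_start@2 write@5
I2 add r2: issue@3 deps=(0,None) exec_start@3 write@6
I3 mul r4: issue@4 deps=(None,2) exec_start@6 write@9
I4 add r3: issue@5 deps=(1,1) exec_start@5 write@7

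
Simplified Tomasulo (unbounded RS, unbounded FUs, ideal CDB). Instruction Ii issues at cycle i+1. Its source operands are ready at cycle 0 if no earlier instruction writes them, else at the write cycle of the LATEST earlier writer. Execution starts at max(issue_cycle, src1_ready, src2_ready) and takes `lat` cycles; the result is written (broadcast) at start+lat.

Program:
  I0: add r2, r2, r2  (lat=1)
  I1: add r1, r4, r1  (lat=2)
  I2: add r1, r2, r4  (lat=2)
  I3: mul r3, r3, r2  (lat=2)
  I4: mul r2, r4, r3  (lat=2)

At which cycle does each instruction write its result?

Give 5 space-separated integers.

Answer: 2 4 5 6 8

Derivation:
I0 add r2: issue@1 deps=(None,None) exec_start@1 write@2
I1 add r1: issue@2 deps=(None,None) exec_start@2 write@4
I2 add r1: issue@3 deps=(0,None) exec_start@3 write@5
I3 mul r3: issue@4 deps=(None,0) exec_start@4 write@6
I4 mul r2: issue@5 deps=(None,3) exec_start@6 write@8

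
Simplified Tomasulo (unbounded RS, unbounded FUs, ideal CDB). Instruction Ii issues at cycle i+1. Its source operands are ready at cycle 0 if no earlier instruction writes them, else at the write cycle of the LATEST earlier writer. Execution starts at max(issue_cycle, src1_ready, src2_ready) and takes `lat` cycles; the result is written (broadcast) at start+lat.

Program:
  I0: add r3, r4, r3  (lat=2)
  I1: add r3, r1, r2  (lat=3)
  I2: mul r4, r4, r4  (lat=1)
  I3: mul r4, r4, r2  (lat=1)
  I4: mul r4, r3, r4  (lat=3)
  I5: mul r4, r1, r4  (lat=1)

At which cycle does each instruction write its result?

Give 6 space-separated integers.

Answer: 3 5 4 5 8 9

Derivation:
I0 add r3: issue@1 deps=(None,None) exec_start@1 write@3
I1 add r3: issue@2 deps=(None,None) exec_start@2 write@5
I2 mul r4: issue@3 deps=(None,None) exec_start@3 write@4
I3 mul r4: issue@4 deps=(2,None) exec_start@4 write@5
I4 mul r4: issue@5 deps=(1,3) exec_start@5 write@8
I5 mul r4: issue@6 deps=(None,4) exec_start@8 write@9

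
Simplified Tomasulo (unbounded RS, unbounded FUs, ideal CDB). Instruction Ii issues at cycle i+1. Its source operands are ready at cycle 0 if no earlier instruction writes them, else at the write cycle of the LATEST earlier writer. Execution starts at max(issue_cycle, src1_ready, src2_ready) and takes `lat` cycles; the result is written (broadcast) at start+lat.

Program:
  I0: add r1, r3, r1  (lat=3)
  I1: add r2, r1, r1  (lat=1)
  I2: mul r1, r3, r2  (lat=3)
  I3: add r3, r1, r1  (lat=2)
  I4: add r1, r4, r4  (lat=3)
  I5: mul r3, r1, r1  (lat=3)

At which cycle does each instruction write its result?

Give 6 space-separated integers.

I0 add r1: issue@1 deps=(None,None) exec_start@1 write@4
I1 add r2: issue@2 deps=(0,0) exec_start@4 write@5
I2 mul r1: issue@3 deps=(None,1) exec_start@5 write@8
I3 add r3: issue@4 deps=(2,2) exec_start@8 write@10
I4 add r1: issue@5 deps=(None,None) exec_start@5 write@8
I5 mul r3: issue@6 deps=(4,4) exec_start@8 write@11

Answer: 4 5 8 10 8 11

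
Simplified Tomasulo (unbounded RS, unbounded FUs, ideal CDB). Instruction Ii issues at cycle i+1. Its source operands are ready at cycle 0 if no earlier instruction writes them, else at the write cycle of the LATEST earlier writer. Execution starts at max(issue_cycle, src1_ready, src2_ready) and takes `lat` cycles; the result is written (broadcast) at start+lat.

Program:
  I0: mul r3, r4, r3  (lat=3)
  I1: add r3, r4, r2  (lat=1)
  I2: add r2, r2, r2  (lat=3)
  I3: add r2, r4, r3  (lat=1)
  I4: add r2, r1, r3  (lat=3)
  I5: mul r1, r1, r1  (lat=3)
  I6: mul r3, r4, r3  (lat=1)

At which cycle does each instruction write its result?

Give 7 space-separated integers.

I0 mul r3: issue@1 deps=(None,None) exec_start@1 write@4
I1 add r3: issue@2 deps=(None,None) exec_start@2 write@3
I2 add r2: issue@3 deps=(None,None) exec_start@3 write@6
I3 add r2: issue@4 deps=(None,1) exec_start@4 write@5
I4 add r2: issue@5 deps=(None,1) exec_start@5 write@8
I5 mul r1: issue@6 deps=(None,None) exec_start@6 write@9
I6 mul r3: issue@7 deps=(None,1) exec_start@7 write@8

Answer: 4 3 6 5 8 9 8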